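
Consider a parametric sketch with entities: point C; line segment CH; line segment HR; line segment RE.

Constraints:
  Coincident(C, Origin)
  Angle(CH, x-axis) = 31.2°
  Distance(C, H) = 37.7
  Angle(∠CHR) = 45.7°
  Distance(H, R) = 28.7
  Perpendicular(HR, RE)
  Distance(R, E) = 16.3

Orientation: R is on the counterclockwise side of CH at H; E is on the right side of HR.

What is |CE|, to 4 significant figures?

43.35

C is at the origin; CH runs at 31.2° with length 37.7, so H = 37.7·(cos 31.2°, sin 31.2°) = (32.25, 19.53). ∠CHR = 45.7°, so HR runs at 31.2° + (180° − 45.7°) = 165.5° from the x-axis; with |HR| = 28.7, R = H + 28.7·(cos 165.5°, sin 165.5°) = (4.461, 26.72). HR is perpendicular to RE; with |RE| = 16.3 on the right of HR, E = R + 16.3·(0.2504, 0.9681) = (8.543, 42.50). Then |CE| = |E − C| = 43.35.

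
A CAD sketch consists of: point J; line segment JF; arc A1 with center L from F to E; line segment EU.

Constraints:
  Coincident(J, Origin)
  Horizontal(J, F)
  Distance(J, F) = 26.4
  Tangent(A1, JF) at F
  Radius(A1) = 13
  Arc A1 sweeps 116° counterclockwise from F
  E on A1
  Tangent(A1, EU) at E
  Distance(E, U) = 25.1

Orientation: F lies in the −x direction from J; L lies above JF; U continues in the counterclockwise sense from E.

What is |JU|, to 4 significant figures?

48.62

On A1, F sits at bearing -90° from L; a 116° counterclockwise sweep puts E at bearing 26°, so E = L + 13.0·(cos 26°, sin 26°) = (-14.72, 18.70). Since A1 is tangent to EU there, LE ⟂ EU, so EU runs along (−sin 26°, cos 26°); with |EU| = 25.1, U = (-25.72, 41.26). Then |JU| = |U − J| = 48.62.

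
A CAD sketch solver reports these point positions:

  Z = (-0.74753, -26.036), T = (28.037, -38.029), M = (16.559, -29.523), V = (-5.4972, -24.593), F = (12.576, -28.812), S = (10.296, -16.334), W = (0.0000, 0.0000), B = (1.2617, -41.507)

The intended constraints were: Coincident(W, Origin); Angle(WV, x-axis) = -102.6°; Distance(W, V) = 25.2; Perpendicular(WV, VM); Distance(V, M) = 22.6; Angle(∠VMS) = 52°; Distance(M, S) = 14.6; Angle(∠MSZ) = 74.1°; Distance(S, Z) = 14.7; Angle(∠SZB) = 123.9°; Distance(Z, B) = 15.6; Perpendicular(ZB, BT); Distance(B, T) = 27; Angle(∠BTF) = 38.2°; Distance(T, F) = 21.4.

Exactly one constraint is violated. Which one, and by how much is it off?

Distance(T, F) = 21.4 — off by 3.40.

W = (0.00, 0.00) ✓; WV at -102.6° ✓; |WV| = 25.20 ✓; ∠(WV, VM) = 90.00° ✓; |VM| = 22.60 ✓; ∠VMS = 52.00° ✓; |MS| = 14.60 ✓; ∠MSZ = 74.10° ✓; |SZ| = 14.70 ✓; ∠SZB = 123.9° ✓; |ZB| = 15.60 ✓; ∠(ZB, BT) = 90.00° ✓; |BT| = 27.00 ✓; ∠BTF = 38.20° ✓; |TF| = 18.00 ✗.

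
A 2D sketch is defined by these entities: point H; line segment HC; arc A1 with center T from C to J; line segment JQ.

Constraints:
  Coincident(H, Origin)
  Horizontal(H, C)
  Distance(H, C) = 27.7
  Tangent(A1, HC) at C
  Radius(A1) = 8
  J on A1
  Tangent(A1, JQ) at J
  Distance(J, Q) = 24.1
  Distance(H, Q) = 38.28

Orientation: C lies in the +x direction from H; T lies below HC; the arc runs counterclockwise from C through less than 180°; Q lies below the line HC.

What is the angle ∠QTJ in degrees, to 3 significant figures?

71.6°

Checks: |TJ| = 8.000 ✓; ∠(TJ, JQ) = 90.00° ✓; |JQ| = 24.10 ✓; |HQ| = 38.28 ✓.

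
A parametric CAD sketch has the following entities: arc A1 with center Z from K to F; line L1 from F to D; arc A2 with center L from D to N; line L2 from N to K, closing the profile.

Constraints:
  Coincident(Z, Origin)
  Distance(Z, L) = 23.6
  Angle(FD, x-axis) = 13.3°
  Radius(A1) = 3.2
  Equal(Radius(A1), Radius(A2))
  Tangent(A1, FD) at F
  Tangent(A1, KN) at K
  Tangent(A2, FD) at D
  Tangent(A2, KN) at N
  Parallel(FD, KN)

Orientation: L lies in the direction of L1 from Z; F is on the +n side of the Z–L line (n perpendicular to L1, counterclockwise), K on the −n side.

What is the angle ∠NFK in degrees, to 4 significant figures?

74.83°

The slot axis is L1's direction at 13.3°, so u = (cos 13.3°, sin 13.3°) = (0.9732, 0.2300) and n = (−sin 13.3°, cos 13.3°) = (-0.2300, 0.9732). Z is at the origin and L lies 23.6 along u from Z, so L = 23.6·u = (22.97, 5.429). Tangency of A1 to both parallel lines with radius 3.2 puts F and K at Z ± 3.2·n: F = (-0.7362, 3.114), K = (0.7362, -3.114). Equal radii place D and N the same way about L: D = L + 3.2·n = (22.23, 8.543), N = L − 3.2·n = (23.70, 2.315). Then cos ∠NFK = FN·FK / (|FN||FK|), giving 74.83°.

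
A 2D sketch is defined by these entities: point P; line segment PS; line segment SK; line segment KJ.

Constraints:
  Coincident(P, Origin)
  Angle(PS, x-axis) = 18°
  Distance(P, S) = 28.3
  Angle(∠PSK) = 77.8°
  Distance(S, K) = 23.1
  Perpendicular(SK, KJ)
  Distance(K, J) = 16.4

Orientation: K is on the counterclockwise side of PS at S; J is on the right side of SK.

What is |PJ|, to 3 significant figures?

47.3

P is at the origin; PS runs at 18.0° with length 28.3, so S = 28.3·(cos 18.0°, sin 18.0°) = (26.9, 8.75). ∠PSK = 77.8°, so SK runs at 18.0° + (180° − 77.8°) = 120° from the x-axis; with |SK| = 23.1, K = S + 23.1·(cos 120°, sin 120°) = (15.3, 28.7). SK is perpendicular to KJ; with |KJ| = 16.4 on the right of SK, J = K + 16.4·(0.864, 0.503) = (29.5, 37.0). Then |PJ| = |J − P| = 47.3.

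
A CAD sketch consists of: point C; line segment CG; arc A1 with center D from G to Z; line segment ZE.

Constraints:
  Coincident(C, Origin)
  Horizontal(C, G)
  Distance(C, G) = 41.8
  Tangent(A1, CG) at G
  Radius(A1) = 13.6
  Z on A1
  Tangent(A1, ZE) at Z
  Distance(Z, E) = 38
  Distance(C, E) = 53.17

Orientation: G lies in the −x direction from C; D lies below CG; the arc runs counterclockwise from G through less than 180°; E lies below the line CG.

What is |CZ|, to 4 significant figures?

55.99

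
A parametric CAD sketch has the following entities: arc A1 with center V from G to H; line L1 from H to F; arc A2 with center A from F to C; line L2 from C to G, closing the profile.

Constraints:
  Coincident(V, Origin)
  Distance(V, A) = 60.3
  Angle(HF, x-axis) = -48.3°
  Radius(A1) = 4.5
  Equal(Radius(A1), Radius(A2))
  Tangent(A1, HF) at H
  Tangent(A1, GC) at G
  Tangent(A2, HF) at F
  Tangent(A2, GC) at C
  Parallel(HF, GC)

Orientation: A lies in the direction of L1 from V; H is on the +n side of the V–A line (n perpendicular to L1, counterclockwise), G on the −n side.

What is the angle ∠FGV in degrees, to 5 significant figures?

81.511°

The slot axis is L1's direction at -48.3°, so u = (cos -48.3°, sin -48.3°) = (0.66523, -0.74664) and n = (−sin -48.3°, cos -48.3°) = (0.74664, 0.66523). V is at the origin and A lies 60.3 along u from V, so A = 60.3·u = (40.113, -45.022). Tangency of A1 to both parallel lines with radius 4.5 puts H and G at V ± 4.5·n: H = (3.3599, 2.9935), G = (-3.3599, -2.9935). Equal radii place F and C the same way about A: F = A + 4.5·n = (43.473, -42.029), C = A − 4.5·n = (36.754, -48.016). Then cos ∠FGV = GF·GV / (|GF||GV|), giving 81.511°.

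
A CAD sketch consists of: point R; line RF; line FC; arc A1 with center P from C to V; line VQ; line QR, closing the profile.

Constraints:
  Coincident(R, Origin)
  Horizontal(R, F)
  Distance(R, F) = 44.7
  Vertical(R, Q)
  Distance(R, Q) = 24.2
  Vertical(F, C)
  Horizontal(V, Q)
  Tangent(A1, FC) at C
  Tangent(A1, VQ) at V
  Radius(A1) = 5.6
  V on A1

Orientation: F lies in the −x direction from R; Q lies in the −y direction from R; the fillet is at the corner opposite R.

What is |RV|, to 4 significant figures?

45.98

R is at the origin; R and F share the same y with |RF| = 44.7 and F on the −x side, so F = (-44.70, 0.000). RQ is vertical with |RQ| = 24.2 and Q on the −y side, so Q = (0.000, -24.20). The virtual corner opposite R is at (-44.70, -24.20). Tangency of A1 to FC means the radius PC is perpendicular to FC and A1 meets VQ tangentially, so PV is at right angles to VQ, with radius 5.6, so the center P sits 5.6 in from both sides at P = (-39.10, -18.60). That places the tangent points at C = (-44.70, -18.60) on FC and V = (-39.10, -24.20) on VQ. Then |RV| = |V − R| = 45.98.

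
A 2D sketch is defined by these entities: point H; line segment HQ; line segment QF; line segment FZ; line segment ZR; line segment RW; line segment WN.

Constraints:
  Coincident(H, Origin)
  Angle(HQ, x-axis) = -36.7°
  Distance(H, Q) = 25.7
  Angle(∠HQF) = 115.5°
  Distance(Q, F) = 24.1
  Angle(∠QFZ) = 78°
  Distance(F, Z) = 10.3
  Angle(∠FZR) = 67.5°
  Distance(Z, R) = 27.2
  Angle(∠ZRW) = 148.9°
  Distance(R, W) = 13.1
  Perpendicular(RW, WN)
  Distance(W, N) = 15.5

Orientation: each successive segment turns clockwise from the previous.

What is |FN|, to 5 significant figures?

28.484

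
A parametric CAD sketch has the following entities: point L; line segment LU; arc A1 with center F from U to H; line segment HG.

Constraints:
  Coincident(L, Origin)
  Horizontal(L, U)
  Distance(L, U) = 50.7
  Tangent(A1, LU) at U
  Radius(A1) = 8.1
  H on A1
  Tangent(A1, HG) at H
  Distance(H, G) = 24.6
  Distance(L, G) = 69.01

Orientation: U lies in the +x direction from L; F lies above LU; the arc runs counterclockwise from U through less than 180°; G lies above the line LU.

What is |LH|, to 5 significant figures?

59.205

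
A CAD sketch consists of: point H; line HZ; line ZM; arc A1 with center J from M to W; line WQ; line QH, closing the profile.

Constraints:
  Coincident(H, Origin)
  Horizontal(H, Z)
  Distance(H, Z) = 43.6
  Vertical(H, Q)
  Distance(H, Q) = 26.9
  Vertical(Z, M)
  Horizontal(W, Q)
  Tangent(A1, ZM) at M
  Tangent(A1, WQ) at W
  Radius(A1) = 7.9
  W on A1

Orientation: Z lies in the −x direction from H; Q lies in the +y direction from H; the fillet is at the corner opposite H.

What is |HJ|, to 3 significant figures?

40.4

H is at the origin; HZ is horizontal with |HZ| = 43.6 and Z on the −x side, so Z = (-43.6, 0.00). H and Q share the same x with |HQ| = 26.9 and Q on the +y side, so Q = (0.00, 26.9). The virtual corner opposite H is at (-43.6, 26.9). A1 meets ZM tangentially, so JM is at right angles to ZM and tangency of A1 to WQ means the radius JW is perpendicular to WQ, with radius 7.9, so the center J sits 7.9 in from both sides at J = (-35.7, 19.0). Then |HJ| = |J − H| = 40.4.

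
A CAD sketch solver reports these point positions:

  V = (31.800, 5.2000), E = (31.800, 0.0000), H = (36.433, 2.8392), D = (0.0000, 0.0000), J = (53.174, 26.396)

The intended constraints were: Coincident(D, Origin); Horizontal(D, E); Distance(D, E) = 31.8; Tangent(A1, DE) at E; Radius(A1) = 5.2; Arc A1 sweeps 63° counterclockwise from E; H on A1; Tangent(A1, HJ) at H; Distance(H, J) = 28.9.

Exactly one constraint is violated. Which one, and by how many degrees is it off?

Tangent(A1, HJ) at H — off by 8.40°.

D = (0.00, 0.00) ✓; D.y = 0.00, E.y = 0.00 ✓; |DE| = 31.80 ✓; ∠(VE, ED) = 90.00° ✓; |VE| = 5.200 ✓; bearing(V→H) − bearing(V→E) = 63.00° ✓; |VH| = 5.200 ✓; ∠(VH, HJ) = 98.40° ✗; |HJ| = 28.90 ✓.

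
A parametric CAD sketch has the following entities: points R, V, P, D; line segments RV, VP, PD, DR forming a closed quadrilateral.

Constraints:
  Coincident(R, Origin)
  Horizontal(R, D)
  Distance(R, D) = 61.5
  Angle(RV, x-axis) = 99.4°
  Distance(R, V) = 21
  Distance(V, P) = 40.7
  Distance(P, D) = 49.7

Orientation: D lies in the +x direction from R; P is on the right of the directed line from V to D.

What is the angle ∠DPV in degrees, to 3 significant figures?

97.4°

Checks: |VP| = 40.70 ✓; |PD| = 49.70 ✓.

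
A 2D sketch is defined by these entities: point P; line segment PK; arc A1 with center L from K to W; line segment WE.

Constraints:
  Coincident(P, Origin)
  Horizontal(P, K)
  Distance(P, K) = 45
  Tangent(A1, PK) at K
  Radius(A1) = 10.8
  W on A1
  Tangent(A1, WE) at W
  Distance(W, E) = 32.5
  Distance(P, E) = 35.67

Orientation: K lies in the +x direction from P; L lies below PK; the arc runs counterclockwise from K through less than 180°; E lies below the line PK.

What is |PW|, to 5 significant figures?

36.465

Checks: |LW| = 10.80 ✓; ∠(LW, WE) = 90.00° ✓; |WE| = 32.50 ✓; |PE| = 35.67 ✓.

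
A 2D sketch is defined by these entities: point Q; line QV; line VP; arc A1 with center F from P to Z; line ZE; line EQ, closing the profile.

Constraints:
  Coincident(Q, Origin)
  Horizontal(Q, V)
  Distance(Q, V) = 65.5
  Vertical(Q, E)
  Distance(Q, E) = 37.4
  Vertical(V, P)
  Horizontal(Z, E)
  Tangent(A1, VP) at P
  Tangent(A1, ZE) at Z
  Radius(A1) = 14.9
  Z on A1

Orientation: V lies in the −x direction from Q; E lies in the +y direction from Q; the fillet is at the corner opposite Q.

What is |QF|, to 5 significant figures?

55.377

Q is at the origin; QV is horizontal with |QV| = 65.5 and V on the −x side, so V = (-65.500, 0.0000). QE is vertical with |QE| = 37.4 and E on the +y side, so E = (0.0000, 37.400). The virtual corner opposite Q is at (-65.500, 37.400). Since A1 is tangent to VP there, FP ⟂ VP and since A1 is tangent to ZE there, FZ ⟂ ZE, with radius 14.9, so the center F sits 14.9 in from both sides at F = (-50.600, 22.500). Then |QF| = |F − Q| = 55.377.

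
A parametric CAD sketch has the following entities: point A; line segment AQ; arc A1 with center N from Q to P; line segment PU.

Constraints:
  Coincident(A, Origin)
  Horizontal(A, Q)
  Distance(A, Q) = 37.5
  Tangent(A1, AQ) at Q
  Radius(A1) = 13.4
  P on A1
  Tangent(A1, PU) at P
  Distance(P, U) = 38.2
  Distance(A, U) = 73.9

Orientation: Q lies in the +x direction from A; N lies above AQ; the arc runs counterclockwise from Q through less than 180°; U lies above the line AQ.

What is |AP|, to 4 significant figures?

52.30

Checks: |NP| = 13.40 ✓; ∠(NP, PU) = 90.00° ✓; |PU| = 38.20 ✓; |AU| = 73.90 ✓.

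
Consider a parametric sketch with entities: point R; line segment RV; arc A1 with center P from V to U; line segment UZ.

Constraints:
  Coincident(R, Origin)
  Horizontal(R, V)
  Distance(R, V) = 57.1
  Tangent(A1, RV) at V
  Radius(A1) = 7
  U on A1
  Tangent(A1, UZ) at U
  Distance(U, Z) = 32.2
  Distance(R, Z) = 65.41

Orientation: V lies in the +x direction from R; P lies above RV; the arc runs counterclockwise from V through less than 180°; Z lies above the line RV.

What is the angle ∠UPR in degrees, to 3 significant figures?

166°

Checks: |PU| = 7.000 ✓; ∠(PU, UZ) = 90.00° ✓; |UZ| = 32.20 ✓; |RZ| = 65.41 ✓.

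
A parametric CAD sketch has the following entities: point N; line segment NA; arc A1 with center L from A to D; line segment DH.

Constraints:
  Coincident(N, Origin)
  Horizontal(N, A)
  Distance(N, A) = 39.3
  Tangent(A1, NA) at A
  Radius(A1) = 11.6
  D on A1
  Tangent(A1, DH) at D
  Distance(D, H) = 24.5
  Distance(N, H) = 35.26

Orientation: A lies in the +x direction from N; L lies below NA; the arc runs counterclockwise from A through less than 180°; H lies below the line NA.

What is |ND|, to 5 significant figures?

29.479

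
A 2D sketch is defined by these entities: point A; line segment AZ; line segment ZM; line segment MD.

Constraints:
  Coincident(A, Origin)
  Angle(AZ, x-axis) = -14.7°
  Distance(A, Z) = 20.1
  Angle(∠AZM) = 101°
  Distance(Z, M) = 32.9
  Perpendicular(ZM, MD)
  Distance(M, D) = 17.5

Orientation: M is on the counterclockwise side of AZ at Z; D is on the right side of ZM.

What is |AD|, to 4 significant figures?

52.30

∠AZM = 101.0°, so ZM runs at -14.7° + (180° − 101.0°) = 64.30° from the x-axis; with |ZM| = 32.9, M = Z + 32.9·(cos 64.30°, sin 64.30°) = (33.71, 24.54). ZM is perpendicular to MD; with |MD| = 17.5 on the right of ZM, D = M + 17.5·(0.9011, -0.4337) = (49.48, 16.96). Then |AD| = |D − A| = 52.30.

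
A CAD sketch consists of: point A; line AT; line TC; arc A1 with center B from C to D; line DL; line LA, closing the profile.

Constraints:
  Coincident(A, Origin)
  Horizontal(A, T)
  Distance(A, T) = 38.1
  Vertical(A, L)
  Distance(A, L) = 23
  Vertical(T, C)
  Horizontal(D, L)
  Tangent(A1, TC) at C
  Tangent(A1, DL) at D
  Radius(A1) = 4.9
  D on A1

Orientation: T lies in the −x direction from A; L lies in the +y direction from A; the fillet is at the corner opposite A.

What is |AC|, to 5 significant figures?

42.181

A is at the origin; AT is horizontal with |AT| = 38.1 and T on the −x side, so T = (-38.100, 0.0000). AL is vertical with |AL| = 23.0 and L on the +y side, so L = (0.0000, 23.000). The virtual corner opposite A is at (-38.100, 23.000). Tangency of A1 to TC means the radius BC is perpendicular to TC and since A1 is tangent to DL there, BD ⟂ DL, with radius 4.9, so the center B sits 4.9 in from both sides at B = (-33.200, 18.100). That places the tangent points at C = (-38.100, 18.100) on TC and D = (-33.200, 23.000) on DL. Then |AC| = |C − A| = 42.181.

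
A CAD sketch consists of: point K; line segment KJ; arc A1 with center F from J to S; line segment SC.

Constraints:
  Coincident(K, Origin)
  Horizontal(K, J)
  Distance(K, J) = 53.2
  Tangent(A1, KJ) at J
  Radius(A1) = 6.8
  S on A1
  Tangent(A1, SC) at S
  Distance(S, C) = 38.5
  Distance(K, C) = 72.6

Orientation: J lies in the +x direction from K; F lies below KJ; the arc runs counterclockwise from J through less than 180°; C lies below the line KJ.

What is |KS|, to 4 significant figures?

47.39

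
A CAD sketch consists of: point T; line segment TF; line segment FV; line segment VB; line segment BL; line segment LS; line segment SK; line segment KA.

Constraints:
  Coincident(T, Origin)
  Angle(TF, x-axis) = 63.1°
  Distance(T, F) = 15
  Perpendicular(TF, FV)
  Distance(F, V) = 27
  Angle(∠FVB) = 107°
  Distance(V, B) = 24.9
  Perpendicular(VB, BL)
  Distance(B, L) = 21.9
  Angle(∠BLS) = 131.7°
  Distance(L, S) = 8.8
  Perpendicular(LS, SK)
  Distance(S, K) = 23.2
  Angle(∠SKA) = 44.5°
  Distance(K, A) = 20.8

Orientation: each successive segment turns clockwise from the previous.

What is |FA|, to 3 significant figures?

34.5

The perpendicularity gives SK at right angles to LS, so SK runs at 31.8°; with |SK| = 23.2, K = (20.1, 0.102). ∠SKA = 44.5° gives KA at -104° from the x-axis; with |KA| = 20.8, A = (15.2, -20.1). Then |FA| = |A − F| = 34.5.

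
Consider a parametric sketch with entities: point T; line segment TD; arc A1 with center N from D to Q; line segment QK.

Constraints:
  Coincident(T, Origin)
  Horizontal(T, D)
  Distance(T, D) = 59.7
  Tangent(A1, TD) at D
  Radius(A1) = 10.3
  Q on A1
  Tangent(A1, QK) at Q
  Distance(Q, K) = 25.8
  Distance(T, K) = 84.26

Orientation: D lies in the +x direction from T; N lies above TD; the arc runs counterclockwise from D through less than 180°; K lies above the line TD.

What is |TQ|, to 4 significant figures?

69.66

T is at the origin; T and D share the same y with |TD| = 59.7 and D on the +x side, so D = (59.70, 0.000). Since A1 is tangent to TD there, ND ⟂ TD, so N = D + (0, 10.3) = (59.70, 10.30). Since NQ ⟂ QK (tangency), |NK| = √(10.3² + 25.8²) = 27.78 regardless of where Q sits on A1. So K lies on both circle(T, 84.26) and circle(N, 27.78); the above-TD intersection is K = (78.42, 30.83). Q is the foot of the tangent from K: Q = (69.34, 6.676).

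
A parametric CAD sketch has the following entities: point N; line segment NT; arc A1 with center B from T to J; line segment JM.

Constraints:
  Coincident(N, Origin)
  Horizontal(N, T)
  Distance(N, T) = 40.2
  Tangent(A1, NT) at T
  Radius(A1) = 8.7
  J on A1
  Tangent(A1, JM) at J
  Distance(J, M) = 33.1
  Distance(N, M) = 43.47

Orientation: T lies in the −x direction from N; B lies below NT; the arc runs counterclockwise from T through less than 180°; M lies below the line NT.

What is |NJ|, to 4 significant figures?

48.52

Checks: |BJ| = 8.700 ✓; ∠(BJ, JM) = 90.00° ✓; |JM| = 33.10 ✓; |NM| = 43.47 ✓.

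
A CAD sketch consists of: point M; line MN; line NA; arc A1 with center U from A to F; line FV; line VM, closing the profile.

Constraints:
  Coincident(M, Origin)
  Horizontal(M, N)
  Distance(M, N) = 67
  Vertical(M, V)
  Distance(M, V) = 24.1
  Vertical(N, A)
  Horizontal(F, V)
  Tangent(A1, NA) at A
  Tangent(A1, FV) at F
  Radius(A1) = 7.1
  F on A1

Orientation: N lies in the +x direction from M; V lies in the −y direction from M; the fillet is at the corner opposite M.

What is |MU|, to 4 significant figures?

62.27

M and V share the same x with |MV| = 24.1 and V on the −y side, so V = (0.000, -24.10). The virtual corner opposite M is at (67.00, -24.10). The tangent condition forces UA to be normal to NA and A1 meets FV tangentially, so UF is at right angles to FV, with radius 7.1, so the center U sits 7.1 in from both sides at U = (59.90, -17.00). Then |MU| = |U − M| = 62.27.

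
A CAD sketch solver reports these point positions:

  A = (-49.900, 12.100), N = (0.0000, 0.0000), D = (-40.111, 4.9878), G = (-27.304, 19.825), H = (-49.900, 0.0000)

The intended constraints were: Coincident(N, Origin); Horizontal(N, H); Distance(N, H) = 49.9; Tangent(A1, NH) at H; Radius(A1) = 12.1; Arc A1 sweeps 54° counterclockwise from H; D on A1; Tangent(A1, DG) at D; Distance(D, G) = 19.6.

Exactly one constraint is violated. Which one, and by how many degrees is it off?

Tangent(A1, DG) at D — off by 4.80°.

N = (0.00, 0.00) ✓; N.y = 0.00, H.y = 0.00 ✓; |NH| = 49.90 ✓; ∠(AH, HN) = 90.00° ✓; |AH| = 12.10 ✓; bearing(A→D) − bearing(A→H) = 54.00° ✓; |AD| = 12.10 ✓; ∠(AD, DG) = 94.80° ✗; |DG| = 19.60 ✓.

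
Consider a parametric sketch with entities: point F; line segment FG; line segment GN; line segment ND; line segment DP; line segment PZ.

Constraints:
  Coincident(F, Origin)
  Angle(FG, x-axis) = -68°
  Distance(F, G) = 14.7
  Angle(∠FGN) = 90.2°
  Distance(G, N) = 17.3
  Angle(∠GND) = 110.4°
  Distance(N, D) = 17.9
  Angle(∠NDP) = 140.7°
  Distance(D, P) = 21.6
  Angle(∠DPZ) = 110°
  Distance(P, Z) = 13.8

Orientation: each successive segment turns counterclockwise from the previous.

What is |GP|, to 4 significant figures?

40.72

F is at the origin; FG runs at -68.0° with length 14.7, so G = (5.507, -13.63). ∠FGN = 90.2° gives GN at 21.80° from the x-axis; with |GN| = 17.3, N = (21.57, -7.205). ∠GND = 110.4° gives ND at 91.40° from the x-axis; with |ND| = 17.9, D = (21.13, 10.69). ∠NDP = 140.7° gives DP at 130.7° from the x-axis; with |DP| = 21.6, P = (7.047, 27.07). Then |GP| = |P − G| = 40.72.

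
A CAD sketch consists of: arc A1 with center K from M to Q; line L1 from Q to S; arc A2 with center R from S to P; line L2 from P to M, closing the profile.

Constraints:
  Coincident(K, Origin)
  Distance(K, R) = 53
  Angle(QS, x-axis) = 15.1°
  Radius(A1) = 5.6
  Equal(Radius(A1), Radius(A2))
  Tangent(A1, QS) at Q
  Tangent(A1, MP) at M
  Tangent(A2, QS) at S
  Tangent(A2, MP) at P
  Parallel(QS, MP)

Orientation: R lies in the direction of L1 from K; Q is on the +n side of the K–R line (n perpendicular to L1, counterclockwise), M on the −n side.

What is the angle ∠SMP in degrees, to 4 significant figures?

11.93°

The slot axis is L1's direction at 15.1°, so u = (cos 15.1°, sin 15.1°) = (0.9655, 0.2605) and n = (−sin 15.1°, cos 15.1°) = (-0.2605, 0.9655). K is at the origin and R lies 53.0 along u from K, so R = 53.0·u = (51.17, 13.81). Tangency of A1 to both parallel lines with radius 5.6 puts Q and M at K ± 5.6·n: Q = (-1.459, 5.407), M = (1.459, -5.407). Equal radii place S and P the same way about R: S = R + 5.6·n = (49.71, 19.21), P = R − 5.6·n = (52.63, 8.400). Then cos ∠SMP = MS·MP / (|MS||MP|), giving 11.93°.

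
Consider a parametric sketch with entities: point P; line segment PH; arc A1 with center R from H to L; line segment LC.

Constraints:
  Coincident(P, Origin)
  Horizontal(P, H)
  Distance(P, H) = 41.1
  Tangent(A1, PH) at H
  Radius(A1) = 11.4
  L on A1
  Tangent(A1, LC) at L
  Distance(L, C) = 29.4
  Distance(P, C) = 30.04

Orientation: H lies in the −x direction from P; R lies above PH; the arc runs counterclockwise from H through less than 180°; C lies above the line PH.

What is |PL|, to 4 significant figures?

32.58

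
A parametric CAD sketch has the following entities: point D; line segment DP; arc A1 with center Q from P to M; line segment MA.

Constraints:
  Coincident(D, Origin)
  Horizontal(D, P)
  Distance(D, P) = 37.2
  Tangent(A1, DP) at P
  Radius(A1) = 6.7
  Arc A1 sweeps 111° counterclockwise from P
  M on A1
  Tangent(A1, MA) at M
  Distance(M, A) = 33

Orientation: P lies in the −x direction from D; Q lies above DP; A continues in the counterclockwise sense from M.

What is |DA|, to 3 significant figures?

58.5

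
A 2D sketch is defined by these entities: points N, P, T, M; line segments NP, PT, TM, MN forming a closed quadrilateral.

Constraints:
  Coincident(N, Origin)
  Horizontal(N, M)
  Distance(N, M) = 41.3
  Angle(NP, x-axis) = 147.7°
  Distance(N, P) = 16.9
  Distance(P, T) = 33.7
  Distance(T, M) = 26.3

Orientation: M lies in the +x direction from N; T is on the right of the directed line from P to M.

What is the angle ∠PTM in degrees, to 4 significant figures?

139.3°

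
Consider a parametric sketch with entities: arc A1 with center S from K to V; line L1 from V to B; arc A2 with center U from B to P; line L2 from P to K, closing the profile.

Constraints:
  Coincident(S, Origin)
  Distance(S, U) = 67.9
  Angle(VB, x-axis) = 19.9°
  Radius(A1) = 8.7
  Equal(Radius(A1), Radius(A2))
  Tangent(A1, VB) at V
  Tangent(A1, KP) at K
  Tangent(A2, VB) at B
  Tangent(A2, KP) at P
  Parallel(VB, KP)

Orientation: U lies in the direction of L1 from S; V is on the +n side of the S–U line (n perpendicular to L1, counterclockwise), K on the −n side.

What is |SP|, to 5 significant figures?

68.455

The slot axis is L1's direction at 19.9°, so u = (cos 19.9°, sin 19.9°) = (0.94029, 0.34038) and n = (−sin 19.9°, cos 19.9°) = (-0.34038, 0.94029). S is at the origin and U lies 67.9 along u from S, so U = 67.9·u = (63.846, 23.112). Tangency of A1 to both parallel lines with radius 8.7 puts V and K at S ± 8.7·n: V = (-2.9613, 8.1805), K = (2.9613, -8.1805). Equal radii place B and P the same way about U: B = U + 8.7·n = (60.884, 31.292), P = U − 8.7·n = (66.807, 14.931). Then |SP| = |P − S| = 68.455.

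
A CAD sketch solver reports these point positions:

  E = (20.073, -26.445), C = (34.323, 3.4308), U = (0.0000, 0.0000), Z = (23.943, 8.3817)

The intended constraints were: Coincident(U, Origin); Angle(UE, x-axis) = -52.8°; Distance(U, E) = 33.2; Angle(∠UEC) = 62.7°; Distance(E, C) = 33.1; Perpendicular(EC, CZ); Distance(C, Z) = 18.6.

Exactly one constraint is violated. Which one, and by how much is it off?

Distance(C, Z) = 18.6 — off by 7.10.

U = (0.00, 0.00) ✓; UE at -52.80° ✓; |UE| = 33.20 ✓; ∠UEC = 62.70° ✓; |EC| = 33.10 ✓; ∠(EC, CZ) = 90.00° ✓; |CZ| = 11.50 ✗.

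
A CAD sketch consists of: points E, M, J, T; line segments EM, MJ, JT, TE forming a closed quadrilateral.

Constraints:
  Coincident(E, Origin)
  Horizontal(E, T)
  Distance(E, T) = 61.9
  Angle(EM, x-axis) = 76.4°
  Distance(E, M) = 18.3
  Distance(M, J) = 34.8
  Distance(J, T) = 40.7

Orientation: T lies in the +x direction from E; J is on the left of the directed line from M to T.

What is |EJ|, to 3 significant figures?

48.1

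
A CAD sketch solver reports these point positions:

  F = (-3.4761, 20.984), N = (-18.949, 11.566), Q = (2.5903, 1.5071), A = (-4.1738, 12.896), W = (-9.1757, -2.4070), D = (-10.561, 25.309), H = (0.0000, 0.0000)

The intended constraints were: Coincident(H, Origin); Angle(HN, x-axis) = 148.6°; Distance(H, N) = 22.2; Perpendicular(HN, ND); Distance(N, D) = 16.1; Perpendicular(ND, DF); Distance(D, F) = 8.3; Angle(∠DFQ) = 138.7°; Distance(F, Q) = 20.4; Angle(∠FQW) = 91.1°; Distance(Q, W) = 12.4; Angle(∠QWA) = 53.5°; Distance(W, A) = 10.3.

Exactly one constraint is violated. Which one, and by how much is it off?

Distance(W, A) = 10.3 — off by 5.80.

H = (0.00, 0.00) ✓; HN at 148.6° ✓; |HN| = 22.20 ✓; ∠(HN, ND) = 90.00° ✓; |ND| = 16.10 ✓; ∠(ND, DF) = 90.00° ✓; |DF| = 8.301 ✓; ∠DFQ = 138.7° ✓; |FQ| = 20.40 ✓; ∠FQW = 91.10° ✓; |QW| = 12.40 ✓; ∠QWA = 53.50° ✓; |WA| = 16.10 ✗.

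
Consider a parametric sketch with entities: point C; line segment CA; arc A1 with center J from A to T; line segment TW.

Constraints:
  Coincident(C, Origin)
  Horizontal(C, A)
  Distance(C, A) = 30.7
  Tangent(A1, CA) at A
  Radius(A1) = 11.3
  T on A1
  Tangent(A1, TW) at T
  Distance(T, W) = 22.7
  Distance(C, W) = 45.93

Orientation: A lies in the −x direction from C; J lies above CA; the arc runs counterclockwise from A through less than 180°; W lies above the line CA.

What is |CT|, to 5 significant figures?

25.177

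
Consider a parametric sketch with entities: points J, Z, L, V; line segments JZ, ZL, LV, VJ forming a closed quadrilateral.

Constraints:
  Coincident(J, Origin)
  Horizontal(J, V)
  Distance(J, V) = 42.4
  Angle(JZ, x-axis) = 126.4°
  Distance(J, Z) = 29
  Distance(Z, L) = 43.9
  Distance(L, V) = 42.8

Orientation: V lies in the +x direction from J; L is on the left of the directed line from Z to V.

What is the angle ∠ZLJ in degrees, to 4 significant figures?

37.83°

Checks: |ZL| = 43.90 ✓; |LV| = 42.80 ✓.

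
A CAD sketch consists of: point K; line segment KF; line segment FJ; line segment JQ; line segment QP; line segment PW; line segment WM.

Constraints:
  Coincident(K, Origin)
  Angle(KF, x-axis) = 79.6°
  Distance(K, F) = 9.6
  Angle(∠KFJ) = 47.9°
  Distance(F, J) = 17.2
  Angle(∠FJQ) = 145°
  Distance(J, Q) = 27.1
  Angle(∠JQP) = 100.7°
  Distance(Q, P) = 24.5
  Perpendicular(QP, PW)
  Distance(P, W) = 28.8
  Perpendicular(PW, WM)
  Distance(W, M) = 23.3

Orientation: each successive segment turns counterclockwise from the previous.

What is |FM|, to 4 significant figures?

13.53

K is at the origin; KF runs at 79.6° with length 9.6, so F = (1.733, 9.442). ∠KFJ = 47.9° gives FJ at -148.3° from the x-axis; with |FJ| = 17.2, J = (-12.90, 0.4042). ∠FJQ = 145.0° gives JQ at -113.3° from the x-axis; with |JQ| = 27.1, Q = (-23.62, -24.49). ∠JQP = 100.7° gives QP at -34.00° from the x-axis; with |QP| = 24.5, P = (-3.309, -38.19). QP ⟂ PW, so PW runs at 56.00°; with |PW| = 28.8, W = (12.80, -14.31). The perpendicularity gives WM at right angles to PW, so WM runs at 146.0°; with |WM| = 23.3, M = (-6.521, -1.280). Then |FM| = |M − F| = 13.53.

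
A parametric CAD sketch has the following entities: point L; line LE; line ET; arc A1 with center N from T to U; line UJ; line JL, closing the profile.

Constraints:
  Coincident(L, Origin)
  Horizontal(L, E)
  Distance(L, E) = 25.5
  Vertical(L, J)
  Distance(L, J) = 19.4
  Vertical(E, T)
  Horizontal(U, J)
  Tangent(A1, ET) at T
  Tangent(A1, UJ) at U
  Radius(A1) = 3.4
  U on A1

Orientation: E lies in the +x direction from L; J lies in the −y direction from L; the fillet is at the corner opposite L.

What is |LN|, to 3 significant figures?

27.3

L and J share the same x with |LJ| = 19.4 and J on the −y side, so J = (0.00, -19.4). The virtual corner opposite L is at (25.5, -19.4). Tangency of A1 to ET means the radius NT is perpendicular to ET and A1 meets UJ tangentially, so NU is at right angles to UJ, with radius 3.4, so the center N sits 3.4 in from both sides at N = (22.1, -16.0). Then |LN| = |N − L| = 27.3.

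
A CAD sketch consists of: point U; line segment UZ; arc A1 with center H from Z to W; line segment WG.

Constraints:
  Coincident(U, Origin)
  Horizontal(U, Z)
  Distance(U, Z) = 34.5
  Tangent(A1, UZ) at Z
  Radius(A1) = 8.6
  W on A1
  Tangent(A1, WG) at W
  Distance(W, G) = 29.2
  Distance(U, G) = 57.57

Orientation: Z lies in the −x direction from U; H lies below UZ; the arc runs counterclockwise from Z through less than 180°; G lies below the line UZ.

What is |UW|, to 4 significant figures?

43.92

U is at the origin; UZ is horizontal with |UZ| = 34.5 and Z on the −x side, so Z = (-34.50, 0.000). A1 meets UZ tangentially, so HZ is at right angles to UZ, so H = Z + (0, -8.6) = (-34.50, -8.600). Since HW ⟂ WG (tangency), |HG| = √(8.6² + 29.2²) = 30.44 regardless of where W sits on A1. So G lies on both circle(U, 57.57) and circle(H, 30.44); the below-UZ intersection is G = (-43.54, -37.67). W is the foot of the tangent from G: W = (-43.10, -8.471).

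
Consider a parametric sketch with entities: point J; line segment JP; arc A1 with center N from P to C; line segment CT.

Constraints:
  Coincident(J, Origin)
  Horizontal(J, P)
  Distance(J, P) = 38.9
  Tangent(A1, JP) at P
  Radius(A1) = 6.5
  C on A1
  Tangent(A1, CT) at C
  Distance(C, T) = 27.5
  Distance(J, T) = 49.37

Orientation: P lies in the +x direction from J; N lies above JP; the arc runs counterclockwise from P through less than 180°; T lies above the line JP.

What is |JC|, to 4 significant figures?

45.83

Checks: J = (0.00, 0.00) ✓; ∠(NP, PJ) = 90.00° ✓; |NC| = 6.500 ✓; ∠(NC, CT) = 90.00° ✓; |CT| = 27.50 ✓; |JT| = 49.37 ✓.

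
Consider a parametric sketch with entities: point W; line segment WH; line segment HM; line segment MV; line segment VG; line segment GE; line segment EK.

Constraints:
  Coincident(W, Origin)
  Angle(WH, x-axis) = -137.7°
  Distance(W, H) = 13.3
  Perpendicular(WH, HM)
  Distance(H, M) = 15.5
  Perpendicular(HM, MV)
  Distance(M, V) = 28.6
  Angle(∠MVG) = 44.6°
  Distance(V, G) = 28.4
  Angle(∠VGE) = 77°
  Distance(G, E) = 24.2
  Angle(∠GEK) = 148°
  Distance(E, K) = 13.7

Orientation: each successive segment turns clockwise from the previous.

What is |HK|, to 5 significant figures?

30.165

∠VGE = 77.0° gives GE at 163.90° from the x-axis; with |GE| = 24.2, E = (-23.902, 0.11395). ∠GEK = 148.0° gives EK at 131.90° from the x-axis; with |EK| = 13.7, K = (-33.051, 10.311). Then |HK| = |K − H| = 30.165.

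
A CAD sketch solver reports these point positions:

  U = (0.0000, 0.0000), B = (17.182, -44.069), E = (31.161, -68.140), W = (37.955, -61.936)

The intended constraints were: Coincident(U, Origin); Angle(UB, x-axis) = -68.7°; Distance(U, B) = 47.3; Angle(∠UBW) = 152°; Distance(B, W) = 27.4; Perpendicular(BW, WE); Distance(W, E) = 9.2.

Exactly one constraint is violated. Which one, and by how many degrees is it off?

Perpendicular(BW, WE) — off by 6.90°.

U = (0.00, 0.00) ✓; UB at -68.70° ✓; |UB| = 47.30 ✓; ∠UBW = 152.0° ✓; |BW| = 27.40 ✓; ∠(BW, WE) = 96.90° ✗; |WE| = 9.200 ✓.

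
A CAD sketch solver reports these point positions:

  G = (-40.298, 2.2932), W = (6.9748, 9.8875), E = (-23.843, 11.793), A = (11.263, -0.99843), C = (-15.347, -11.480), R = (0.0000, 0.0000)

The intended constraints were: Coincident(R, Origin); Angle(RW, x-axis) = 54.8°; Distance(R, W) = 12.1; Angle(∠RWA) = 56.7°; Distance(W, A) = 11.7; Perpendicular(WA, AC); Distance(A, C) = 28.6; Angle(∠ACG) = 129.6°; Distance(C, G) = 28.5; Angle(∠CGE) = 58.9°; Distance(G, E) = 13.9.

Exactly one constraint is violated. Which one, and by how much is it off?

Distance(G, E) = 13.9 — off by 5.10.

R = (0.00, 0.00) ✓; RW at 54.80° ✓; |RW| = 12.10 ✓; ∠RWA = 56.70° ✓; |WA| = 11.70 ✓; ∠(WA, AC) = 90.00° ✓; |AC| = 28.60 ✓; ∠ACG = 129.6° ✓; |CG| = 28.50 ✓; ∠CGE = 58.90° ✓; |GE| = 19.00 ✗.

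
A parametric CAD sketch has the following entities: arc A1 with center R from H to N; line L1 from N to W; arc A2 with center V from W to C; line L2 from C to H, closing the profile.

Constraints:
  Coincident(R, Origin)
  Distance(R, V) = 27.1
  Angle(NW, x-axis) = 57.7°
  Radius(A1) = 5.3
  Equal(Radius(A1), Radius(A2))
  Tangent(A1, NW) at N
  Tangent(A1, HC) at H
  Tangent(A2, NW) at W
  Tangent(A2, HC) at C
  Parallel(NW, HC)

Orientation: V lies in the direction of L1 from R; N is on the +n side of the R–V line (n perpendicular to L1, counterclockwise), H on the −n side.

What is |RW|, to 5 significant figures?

27.613

The slot axis is L1's direction at 57.7°, so u = (cos 57.7°, sin 57.7°) = (0.53435, 0.84526) and n = (−sin 57.7°, cos 57.7°) = (-0.84526, 0.53435). R is at the origin and V lies 27.1 along u from R, so V = 27.1·u = (14.481, 22.907). Tangency of A1 to both parallel lines with radius 5.3 puts N and H at R ± 5.3·n: N = (-4.4799, 2.8321), H = (4.4799, -2.8321). Equal radii place W and C the same way about V: W = V + 5.3·n = (10.001, 25.739), C = V − 5.3·n = (18.961, 20.075). Then |RW| = |W − R| = 27.613.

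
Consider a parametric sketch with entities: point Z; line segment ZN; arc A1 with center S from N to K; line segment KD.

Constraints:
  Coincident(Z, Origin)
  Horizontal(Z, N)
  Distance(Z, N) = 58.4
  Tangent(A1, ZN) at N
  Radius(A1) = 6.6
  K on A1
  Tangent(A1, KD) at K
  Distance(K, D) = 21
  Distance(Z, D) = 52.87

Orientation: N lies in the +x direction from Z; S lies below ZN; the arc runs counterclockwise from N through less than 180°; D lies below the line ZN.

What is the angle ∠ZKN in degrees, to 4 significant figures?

137.3°

Z is at the origin; Z and N share the same y with |ZN| = 58.4 and N on the +x side, so N = (58.40, 0.000). Tangency of A1 to ZN means the radius SN is perpendicular to ZN, so S = N + (0, -6.6) = (58.40, -6.600). Since SK ⟂ KD (tangency), |SD| = √(6.6² + 21.0²) = 22.01 regardless of where K sits on A1. So D lies on both circle(Z, 52.87) and circle(S, 22.01); the below-ZN intersection is D = (46.52, -25.13). K is the foot of the tangent from D: K = (52.03, -4.867).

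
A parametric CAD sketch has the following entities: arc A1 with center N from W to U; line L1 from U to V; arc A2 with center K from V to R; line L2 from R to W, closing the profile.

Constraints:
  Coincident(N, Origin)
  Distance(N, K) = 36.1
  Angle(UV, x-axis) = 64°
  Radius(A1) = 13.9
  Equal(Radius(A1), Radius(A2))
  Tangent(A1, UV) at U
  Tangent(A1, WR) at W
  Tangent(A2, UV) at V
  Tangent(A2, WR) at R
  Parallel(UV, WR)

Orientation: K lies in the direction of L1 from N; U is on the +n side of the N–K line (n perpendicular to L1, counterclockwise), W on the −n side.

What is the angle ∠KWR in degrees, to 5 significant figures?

21.059°

Tangency of A1 to both parallel lines with radius 13.9 puts U and W at N ± 13.9·n: U = (-12.493, 6.0934), W = (12.493, -6.0934). Equal radii place V and R the same way about K: V = K + 13.9·n = (3.3320, 38.540), R = K − 13.9·n = (28.318, 26.353). Then cos ∠KWR = WK·WR / (|WK||WR|), giving 21.059°.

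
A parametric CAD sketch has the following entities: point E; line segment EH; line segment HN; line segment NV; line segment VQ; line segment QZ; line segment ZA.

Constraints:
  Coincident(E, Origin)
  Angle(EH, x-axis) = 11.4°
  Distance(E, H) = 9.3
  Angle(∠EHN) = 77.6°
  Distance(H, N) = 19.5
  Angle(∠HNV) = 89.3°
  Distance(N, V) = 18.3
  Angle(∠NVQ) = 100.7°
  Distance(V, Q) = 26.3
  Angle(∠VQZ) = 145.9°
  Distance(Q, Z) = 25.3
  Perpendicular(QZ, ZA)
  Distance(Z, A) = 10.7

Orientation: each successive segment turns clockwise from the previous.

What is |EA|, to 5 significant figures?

28.066

E is at the origin; EH runs at 11.4° with length 9.3, so H = (9.1165, 1.8382). ∠EHN = 77.6° gives HN at -91.000° from the x-axis; with |HN| = 19.5, N = (8.7762, -17.659). ∠HNV = 89.3° gives NV at 178.30° from the x-axis; with |NV| = 18.3, V = (-9.5157, -17.116). ∠NVQ = 100.7° gives VQ at 99.000° from the x-axis; with |VQ| = 26.3, Q = (-13.630, 8.8603). ∠VQZ = 145.9° gives QZ at 64.900° from the x-axis; with |QZ| = 25.3, Z = (-2.8977, 31.771). The perpendicularity gives ZA at right angles to QZ, so ZA runs at -25.100°; with |ZA| = 10.7, A = (6.7919, 27.232). Then |EA| = |A − E| = 28.066.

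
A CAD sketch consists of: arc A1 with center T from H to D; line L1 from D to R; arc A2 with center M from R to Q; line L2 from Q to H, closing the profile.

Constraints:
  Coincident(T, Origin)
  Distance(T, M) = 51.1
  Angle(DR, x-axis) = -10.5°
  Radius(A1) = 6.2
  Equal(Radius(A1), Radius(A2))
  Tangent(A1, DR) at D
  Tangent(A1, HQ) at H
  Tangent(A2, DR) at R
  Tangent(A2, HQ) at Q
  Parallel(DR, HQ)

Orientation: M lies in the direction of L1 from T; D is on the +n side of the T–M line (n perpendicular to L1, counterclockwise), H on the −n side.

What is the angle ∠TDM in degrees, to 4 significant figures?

83.08°

The slot axis is L1's direction at -10.5°, so u = (cos -10.5°, sin -10.5°) = (0.9833, -0.1822) and n = (−sin -10.5°, cos -10.5°) = (0.1822, 0.9833). T is at the origin and M lies 51.1 along u from T, so M = 51.1·u = (50.24, -9.312). Tangency of A1 to both parallel lines with radius 6.2 puts D and H at T ± 6.2·n: D = (1.130, 6.096), H = (-1.130, -6.096). Then cos ∠TDM = DT·DM / (|DT||DM|), giving 83.08°.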